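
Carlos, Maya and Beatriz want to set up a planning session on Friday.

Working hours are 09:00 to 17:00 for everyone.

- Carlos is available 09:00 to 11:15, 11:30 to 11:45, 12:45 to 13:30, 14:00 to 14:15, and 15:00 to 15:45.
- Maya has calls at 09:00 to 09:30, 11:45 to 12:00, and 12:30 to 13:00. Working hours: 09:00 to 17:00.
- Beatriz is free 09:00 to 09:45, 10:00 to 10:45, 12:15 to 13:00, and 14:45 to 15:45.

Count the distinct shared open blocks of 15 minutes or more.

3

Maya free within 09:00–17:00: 09:30–11:45, 12:00–12:30, 13:00–17:00.
Carlos ∩ Maya: 09:30–11:15, 11:30–11:45, 13:00–13:30, 14:00–14:15, 15:00–15:45.
Carlos ∩ Maya ∩ Beatriz: 09:30–09:45, 10:00–10:45, 15:00–15:45.
Windows ≥ 15 min: 09:30–09:45, 10:00–10:45, 15:00–15:45.
That's 3 windows.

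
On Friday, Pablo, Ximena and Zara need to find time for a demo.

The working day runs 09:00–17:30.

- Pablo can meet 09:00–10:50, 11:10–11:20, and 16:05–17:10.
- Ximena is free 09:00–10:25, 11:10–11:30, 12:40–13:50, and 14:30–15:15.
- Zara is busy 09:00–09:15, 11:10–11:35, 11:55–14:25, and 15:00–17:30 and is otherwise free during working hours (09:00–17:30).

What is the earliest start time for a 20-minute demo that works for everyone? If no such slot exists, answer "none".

Zara free within 09:00–17:30: 09:15–11:10, 11:35–11:55, 14:25–15:00.
Pablo ∩ Ximena: 09:00–10:25, 11:10–11:20.
Pablo ∩ Ximena ∩ Zara: 09:15–10:25.
Windows ≥ 20 min: 09:15–10:25.
Earliest such window starts at 09:15.

09:15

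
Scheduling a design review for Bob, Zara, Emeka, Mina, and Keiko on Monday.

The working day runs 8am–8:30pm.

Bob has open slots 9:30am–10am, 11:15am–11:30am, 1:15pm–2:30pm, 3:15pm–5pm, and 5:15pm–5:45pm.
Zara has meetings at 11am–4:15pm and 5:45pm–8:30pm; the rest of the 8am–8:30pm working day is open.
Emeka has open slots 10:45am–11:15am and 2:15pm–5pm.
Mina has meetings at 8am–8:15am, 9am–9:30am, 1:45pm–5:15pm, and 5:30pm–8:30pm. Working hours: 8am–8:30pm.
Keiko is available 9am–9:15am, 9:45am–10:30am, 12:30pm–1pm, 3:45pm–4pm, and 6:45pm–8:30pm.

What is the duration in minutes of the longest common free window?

Zara free within 08:00–20:30: 08:00–11:00, 16:15–17:45.
Mina free within 08:00–20:30: 08:15–09:00, 09:30–13:45, 17:15–17:30.
Bob ∩ Zara: 09:30–10:00, 16:15–17:00, 17:15–17:45.
Bob ∩ Zara ∩ Emeka: 16:15–17:00.
Bob ∩ Zara ∩ Emeka ∩ Mina: (none).
Bob ∩ Zara ∩ Emeka ∩ Mina ∩ Keiko: (none).
No common window.

0 minutes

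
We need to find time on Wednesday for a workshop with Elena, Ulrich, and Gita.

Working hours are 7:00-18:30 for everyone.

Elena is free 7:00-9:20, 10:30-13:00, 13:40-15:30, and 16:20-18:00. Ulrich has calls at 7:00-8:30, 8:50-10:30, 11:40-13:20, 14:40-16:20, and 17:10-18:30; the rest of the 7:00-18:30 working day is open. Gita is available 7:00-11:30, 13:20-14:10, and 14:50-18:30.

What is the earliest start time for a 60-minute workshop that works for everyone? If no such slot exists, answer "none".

10:30

Ulrich free within 07:00–18:30: 08:30–08:50, 10:30–11:40, 13:20–14:40, 16:20–17:10.
Elena ∩ Ulrich: 08:30–08:50, 10:30–11:40, 13:40–14:40, 16:20–17:10.
Elena ∩ Ulrich ∩ Gita: 08:30–08:50, 10:30–11:30, 13:40–14:10, 16:20–17:10.
Windows ≥ 60 min: 10:30–11:30.
Earliest such window starts at 10:30.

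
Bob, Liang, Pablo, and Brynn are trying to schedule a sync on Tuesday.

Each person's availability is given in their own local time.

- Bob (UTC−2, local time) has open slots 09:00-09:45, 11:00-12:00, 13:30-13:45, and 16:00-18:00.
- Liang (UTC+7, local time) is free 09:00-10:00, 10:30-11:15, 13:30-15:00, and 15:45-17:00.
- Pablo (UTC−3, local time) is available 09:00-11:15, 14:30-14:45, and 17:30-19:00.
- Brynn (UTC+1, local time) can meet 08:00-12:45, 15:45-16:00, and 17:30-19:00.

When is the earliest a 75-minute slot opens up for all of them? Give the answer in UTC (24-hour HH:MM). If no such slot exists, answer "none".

Bob → UTC: 11:00–11:45, 13:00–14:00, 15:30–15:45, 18:00–20:00.
Liang → UTC: 02:00–03:00, 03:30–04:15, 06:30–08:00, 08:45–10:00.
Pablo → UTC: 12:00–14:15, 17:30–17:45, 20:30–22:00.
Brynn → UTC: 07:00–11:45, 14:45–15:00, 16:30–18:00.
Bob ∩ Liang: (none).
Bob ∩ Liang ∩ Pablo: (none).
Bob ∩ Liang ∩ Pablo ∩ Brynn: (none).
Windows ≥ 75 min: (none).

none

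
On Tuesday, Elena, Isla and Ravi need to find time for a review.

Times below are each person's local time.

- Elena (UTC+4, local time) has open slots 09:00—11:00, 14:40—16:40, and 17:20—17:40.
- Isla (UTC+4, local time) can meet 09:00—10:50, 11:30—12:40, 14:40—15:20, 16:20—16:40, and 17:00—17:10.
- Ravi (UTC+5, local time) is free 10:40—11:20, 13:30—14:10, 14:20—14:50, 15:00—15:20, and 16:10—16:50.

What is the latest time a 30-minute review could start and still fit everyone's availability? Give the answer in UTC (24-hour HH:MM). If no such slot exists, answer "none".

Elena → UTC: 05:00–07:00, 10:40–12:40, 13:20–13:40.
Isla → UTC: 05:00–06:50, 07:30–08:40, 10:40–11:20, 12:20–12:40, 13:00–13:10.
Ravi → UTC: 05:40–06:20, 08:30–09:10, 09:20–09:50, 10:00–10:20, 11:10–11:50.
Elena ∩ Isla: 05:00–06:50, 10:40–11:20, 12:20–12:40.
Elena ∩ Isla ∩ Ravi: 05:40–06:20, 11:10–11:20.
Windows ≥ 30 min: 05:40–06:20.
Latest start in the last window 05:40–06:20 is 06:20 − 30 min = 05:50.

05:50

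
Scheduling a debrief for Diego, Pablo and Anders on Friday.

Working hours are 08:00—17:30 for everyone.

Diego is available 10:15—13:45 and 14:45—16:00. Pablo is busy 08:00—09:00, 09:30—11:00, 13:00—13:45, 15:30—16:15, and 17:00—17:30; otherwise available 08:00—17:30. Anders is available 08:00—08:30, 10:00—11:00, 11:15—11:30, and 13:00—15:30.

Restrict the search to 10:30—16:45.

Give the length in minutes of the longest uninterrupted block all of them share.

45 minutes

Pablo free within 08:00–17:30: 09:00–09:30, 11:00–13:00, 13:45–15:30, 16:15–17:00.
Diego ∩ Pablo: 11:00–13:00, 14:45–15:30.
Diego ∩ Pablo ∩ Anders: 11:15–11:30, 14:45–15:30.
Restricted to 10:30–16:45: 11:15–11:30, 14:45–15:30.
Common window lengths: 15, 45 min; longest is 45.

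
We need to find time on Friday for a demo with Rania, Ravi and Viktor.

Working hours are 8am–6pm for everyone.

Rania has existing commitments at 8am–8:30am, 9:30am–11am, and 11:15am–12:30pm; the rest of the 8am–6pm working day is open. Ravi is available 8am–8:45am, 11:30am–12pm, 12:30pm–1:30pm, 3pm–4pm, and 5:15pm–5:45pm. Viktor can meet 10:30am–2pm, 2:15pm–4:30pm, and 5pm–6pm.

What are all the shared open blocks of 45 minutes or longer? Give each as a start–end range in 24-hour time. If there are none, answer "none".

12:30–13:30, 15:00–16:00

Rania free within 08:00–18:00: 08:30–09:30, 11:00–11:15, 12:30–18:00.
Rania ∩ Ravi: 08:30–08:45, 12:30–13:30, 15:00–16:00, 17:15–17:45.
Rania ∩ Ravi ∩ Viktor: 12:30–13:30, 15:00–16:00, 17:15–17:45.
Windows ≥ 45 min: 12:30–13:30, 15:00–16:00.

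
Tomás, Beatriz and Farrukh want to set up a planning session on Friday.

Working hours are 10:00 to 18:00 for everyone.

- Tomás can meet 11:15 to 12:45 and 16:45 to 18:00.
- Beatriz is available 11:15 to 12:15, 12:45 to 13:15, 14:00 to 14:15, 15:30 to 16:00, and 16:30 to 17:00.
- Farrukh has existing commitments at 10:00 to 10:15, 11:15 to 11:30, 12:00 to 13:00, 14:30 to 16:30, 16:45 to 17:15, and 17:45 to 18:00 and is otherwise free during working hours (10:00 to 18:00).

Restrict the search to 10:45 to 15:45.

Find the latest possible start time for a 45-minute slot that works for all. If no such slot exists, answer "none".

none

Farrukh free within 10:00–18:00: 10:15–11:15, 11:30–12:00, 13:00–14:30, 16:30–16:45, 17:15–17:45.
Tomás ∩ Beatriz: 11:15–12:15, 16:45–17:00.
Tomás ∩ Beatriz ∩ Farrukh: 11:30–12:00.
Restricted to 10:45–15:45: 11:30–12:00.
Windows ≥ 45 min: (none).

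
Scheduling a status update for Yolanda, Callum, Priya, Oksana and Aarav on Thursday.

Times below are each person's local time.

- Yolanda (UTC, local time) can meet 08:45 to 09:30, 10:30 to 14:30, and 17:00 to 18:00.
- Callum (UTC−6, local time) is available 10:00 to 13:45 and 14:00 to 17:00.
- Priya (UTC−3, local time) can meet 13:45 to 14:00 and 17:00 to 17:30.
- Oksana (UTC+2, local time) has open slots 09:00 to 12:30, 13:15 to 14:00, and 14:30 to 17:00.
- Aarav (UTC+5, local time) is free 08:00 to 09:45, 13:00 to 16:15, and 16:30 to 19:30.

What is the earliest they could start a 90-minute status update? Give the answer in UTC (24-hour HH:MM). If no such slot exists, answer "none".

none

Yolanda → UTC: 08:45–09:30, 10:30–14:30, 17:00–18:00.
Callum → UTC: 16:00–19:45, 20:00–23:00.
Priya → UTC: 16:45–17:00, 20:00–20:30.
Oksana → UTC: 07:00–10:30, 11:15–12:00, 12:30–15:00.
Aarav → UTC: 03:00–04:45, 08:00–11:15, 11:30–14:30.
Yolanda ∩ Callum: 17:00–18:00.
Yolanda ∩ Callum ∩ Priya: (none).
Yolanda ∩ Callum ∩ Priya ∩ Oksana: (none).
Yolanda ∩ Callum ∩ Priya ∩ Oksana ∩ Aarav: (none).
Windows ≥ 90 min: (none).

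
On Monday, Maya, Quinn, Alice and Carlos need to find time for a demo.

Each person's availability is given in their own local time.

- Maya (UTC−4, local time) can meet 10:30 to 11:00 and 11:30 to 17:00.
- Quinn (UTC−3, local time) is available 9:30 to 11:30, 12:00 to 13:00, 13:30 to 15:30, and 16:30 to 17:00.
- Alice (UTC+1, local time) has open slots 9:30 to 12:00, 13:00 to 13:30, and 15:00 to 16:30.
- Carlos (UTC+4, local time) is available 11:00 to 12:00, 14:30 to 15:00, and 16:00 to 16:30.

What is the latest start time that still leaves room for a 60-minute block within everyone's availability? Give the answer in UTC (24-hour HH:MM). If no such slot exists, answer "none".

Maya → UTC: 14:30–15:00, 15:30–21:00.
Quinn → UTC: 12:30–14:30, 15:00–16:00, 16:30–18:30, 19:30–20:00.
Alice → UTC: 08:30–11:00, 12:00–12:30, 14:00–15:30.
Carlos → UTC: 07:00–08:00, 10:30–11:00, 12:00–12:30.
Maya ∩ Quinn: 15:30–16:00, 16:30–18:30, 19:30–20:00.
Maya ∩ Quinn ∩ Alice: (none).
Maya ∩ Quinn ∩ Alice ∩ Carlos: (none).
Windows ≥ 60 min: (none).

none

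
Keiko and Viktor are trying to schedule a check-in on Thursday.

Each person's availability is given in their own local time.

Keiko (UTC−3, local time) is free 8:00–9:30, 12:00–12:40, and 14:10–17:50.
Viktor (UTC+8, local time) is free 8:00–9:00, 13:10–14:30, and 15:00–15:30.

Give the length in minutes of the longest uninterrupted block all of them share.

Keiko → UTC: 11:00–12:30, 15:00–15:40, 17:10–20:50.
Viktor → UTC: 00:00–01:00, 05:10–06:30, 07:00–07:30.
Keiko ∩ Viktor: (none).
No common window.

0 minutes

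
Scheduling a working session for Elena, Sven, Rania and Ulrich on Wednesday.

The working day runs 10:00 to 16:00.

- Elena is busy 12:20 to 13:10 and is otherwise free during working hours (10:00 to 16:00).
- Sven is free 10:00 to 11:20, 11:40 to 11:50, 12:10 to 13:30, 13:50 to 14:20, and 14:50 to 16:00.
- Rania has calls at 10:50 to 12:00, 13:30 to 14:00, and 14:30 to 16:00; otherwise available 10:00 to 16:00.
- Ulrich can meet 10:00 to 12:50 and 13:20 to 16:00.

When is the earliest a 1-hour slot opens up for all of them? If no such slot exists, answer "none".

Elena free within 10:00–16:00: 10:00–12:20, 13:10–16:00.
Rania free within 10:00–16:00: 10:00–10:50, 12:00–13:30, 14:00–14:30.
Elena ∩ Sven: 10:00–11:20, 11:40–11:50, 12:10–12:20, 13:10–13:30, 13:50–14:20, 14:50–16:00.
Elena ∩ Sven ∩ Rania: 10:00–10:50, 12:10–12:20, 13:10–13:30, 14:00–14:20.
Elena ∩ Sven ∩ Rania ∩ Ulrich: 10:00–10:50, 12:10–12:20, 13:20–13:30, 14:00–14:20.
Windows ≥ 60 min: (none).

none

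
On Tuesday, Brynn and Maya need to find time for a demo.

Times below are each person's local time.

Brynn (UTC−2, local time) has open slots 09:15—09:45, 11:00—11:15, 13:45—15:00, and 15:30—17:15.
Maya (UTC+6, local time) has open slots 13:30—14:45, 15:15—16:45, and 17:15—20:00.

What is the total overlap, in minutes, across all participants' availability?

Brynn → UTC: 11:15–11:45, 13:00–13:15, 15:45–17:00, 17:30–19:15.
Maya → UTC: 07:30–08:45, 09:15–10:45, 11:15–14:00.
Brynn ∩ Maya: 11:15–11:45, 13:00–13:15.
Total common minutes: 30 + 15 = 45.

45 minutes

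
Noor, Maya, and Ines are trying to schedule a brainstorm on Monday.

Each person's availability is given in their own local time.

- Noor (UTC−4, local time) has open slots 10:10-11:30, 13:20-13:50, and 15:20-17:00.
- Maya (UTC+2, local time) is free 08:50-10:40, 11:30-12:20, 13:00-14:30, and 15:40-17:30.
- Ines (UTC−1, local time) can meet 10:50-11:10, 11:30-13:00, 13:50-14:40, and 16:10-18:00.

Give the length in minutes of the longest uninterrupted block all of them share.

40 minutes

Noor → UTC: 14:10–15:30, 17:20–17:50, 19:20–21:00.
Maya → UTC: 06:50–08:40, 09:30–10:20, 11:00–12:30, 13:40–15:30.
Ines → UTC: 11:50–12:10, 12:30–14:00, 14:50–15:40, 17:10–19:00.
Noor ∩ Maya: 14:10–15:30.
Noor ∩ Maya ∩ Ines: 14:50–15:30.
Single common window of 40 minutes.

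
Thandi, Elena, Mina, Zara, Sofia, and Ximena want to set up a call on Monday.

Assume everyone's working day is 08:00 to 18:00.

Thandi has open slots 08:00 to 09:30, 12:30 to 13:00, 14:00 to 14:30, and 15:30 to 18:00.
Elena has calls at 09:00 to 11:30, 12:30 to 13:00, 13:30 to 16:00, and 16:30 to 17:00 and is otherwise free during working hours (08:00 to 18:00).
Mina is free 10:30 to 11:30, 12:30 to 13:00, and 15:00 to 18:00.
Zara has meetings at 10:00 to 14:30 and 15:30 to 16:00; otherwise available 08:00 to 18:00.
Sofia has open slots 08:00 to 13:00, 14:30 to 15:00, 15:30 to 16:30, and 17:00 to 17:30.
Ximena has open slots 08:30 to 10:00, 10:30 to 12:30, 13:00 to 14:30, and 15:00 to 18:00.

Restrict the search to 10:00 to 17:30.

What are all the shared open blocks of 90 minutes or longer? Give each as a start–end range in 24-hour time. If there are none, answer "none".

Elena free within 08:00–18:00: 08:00–09:00, 11:30–12:30, 13:00–13:30, 16:00–16:30, 17:00–18:00.
Zara free within 08:00–18:00: 08:00–10:00, 14:30–15:30, 16:00–18:00.
Thandi ∩ Elena: 08:00–09:00, 16:00–16:30, 17:00–18:00.
Thandi ∩ Elena ∩ Mina: 16:00–16:30, 17:00–18:00.
Thandi ∩ Elena ∩ Mina ∩ Zara: 16:00–16:30, 17:00–18:00.
Thandi ∩ Elena ∩ Mina ∩ Zara ∩ Sofia: 16:00–16:30, 17:00–17:30.
Thandi ∩ Elena ∩ Mina ∩ Zara ∩ Sofia ∩ Ximena: 16:00–16:30, 17:00–17:30.
Restricted to 10:00–17:30: 16:00–16:30, 17:00–17:30.
Windows ≥ 90 min: (none).

none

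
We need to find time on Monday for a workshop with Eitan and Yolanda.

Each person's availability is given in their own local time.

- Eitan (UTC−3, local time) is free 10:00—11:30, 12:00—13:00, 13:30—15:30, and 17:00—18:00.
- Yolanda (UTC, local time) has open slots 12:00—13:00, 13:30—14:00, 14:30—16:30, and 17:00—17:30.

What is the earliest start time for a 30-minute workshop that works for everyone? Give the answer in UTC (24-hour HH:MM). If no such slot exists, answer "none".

Eitan → UTC: 13:00–14:30, 15:00–16:00, 16:30–18:30, 20:00–21:00.
Yolanda → UTC: 12:00–13:00, 13:30–14:00, 14:30–16:30, 17:00–17:30.
Eitan ∩ Yolanda: 13:30–14:00, 15:00–16:00, 17:00–17:30.
Windows ≥ 30 min: 13:30–14:00, 15:00–16:00, 17:00–17:30.
Earliest such window starts at 13:30.

13:30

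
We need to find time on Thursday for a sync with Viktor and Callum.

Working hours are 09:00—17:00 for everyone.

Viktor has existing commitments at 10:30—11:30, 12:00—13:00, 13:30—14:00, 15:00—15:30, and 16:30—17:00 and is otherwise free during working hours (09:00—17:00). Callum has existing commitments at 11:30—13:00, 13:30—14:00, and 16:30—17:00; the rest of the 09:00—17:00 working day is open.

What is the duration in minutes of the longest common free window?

Viktor free within 09:00–17:00: 09:00–10:30, 11:30–12:00, 13:00–13:30, 14:00–15:00, 15:30–16:30.
Callum free within 09:00–17:00: 09:00–11:30, 13:00–13:30, 14:00–16:30.
Viktor ∩ Callum: 09:00–10:30, 13:00–13:30, 14:00–15:00, 15:30–16:30.
Common window lengths: 90, 30, 60, 60 min; longest is 90.

90 minutes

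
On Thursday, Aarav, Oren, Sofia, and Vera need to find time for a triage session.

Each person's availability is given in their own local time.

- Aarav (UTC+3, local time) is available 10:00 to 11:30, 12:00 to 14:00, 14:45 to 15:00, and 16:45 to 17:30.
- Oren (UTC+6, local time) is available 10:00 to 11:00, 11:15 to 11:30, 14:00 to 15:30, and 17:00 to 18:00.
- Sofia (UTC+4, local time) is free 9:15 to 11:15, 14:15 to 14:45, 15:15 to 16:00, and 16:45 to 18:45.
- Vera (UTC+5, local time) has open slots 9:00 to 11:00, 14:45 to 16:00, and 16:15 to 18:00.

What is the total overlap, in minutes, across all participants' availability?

Aarav → UTC: 07:00–08:30, 09:00–11:00, 11:45–12:00, 13:45–14:30.
Oren → UTC: 04:00–05:00, 05:15–05:30, 08:00–09:30, 11:00–12:00.
Sofia → UTC: 05:15–07:15, 10:15–10:45, 11:15–12:00, 12:45–14:45.
Vera → UTC: 04:00–06:00, 09:45–11:00, 11:15–13:00.
Aarav ∩ Oren: 08:00–08:30, 09:00–09:30, 11:45–12:00.
Aarav ∩ Oren ∩ Sofia: 11:45–12:00.
Aarav ∩ Oren ∩ Sofia ∩ Vera: 11:45–12:00.
Total common minutes: 15.

15 minutes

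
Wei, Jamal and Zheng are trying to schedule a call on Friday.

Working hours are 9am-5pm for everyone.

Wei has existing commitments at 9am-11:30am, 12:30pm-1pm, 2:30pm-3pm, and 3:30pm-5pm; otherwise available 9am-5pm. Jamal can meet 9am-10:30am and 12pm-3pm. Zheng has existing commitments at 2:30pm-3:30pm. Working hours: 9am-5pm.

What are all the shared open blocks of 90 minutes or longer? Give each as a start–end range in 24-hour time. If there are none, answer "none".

Wei free within 09:00–17:00: 11:30–12:30, 13:00–14:30, 15:00–15:30.
Zheng free within 09:00–17:00: 09:00–14:30, 15:30–17:00.
Wei ∩ Jamal: 12:00–12:30, 13:00–14:30.
Wei ∩ Jamal ∩ Zheng: 12:00–12:30, 13:00–14:30.
Windows ≥ 90 min: 13:00–14:30.

13:00–14:30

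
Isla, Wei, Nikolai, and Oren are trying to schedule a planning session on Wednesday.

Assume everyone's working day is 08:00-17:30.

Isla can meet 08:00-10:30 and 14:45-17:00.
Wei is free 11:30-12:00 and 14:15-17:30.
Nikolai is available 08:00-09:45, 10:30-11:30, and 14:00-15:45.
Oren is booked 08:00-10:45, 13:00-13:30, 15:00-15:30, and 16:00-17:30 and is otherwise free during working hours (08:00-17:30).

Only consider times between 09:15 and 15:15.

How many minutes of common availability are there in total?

Oren free within 08:00–17:30: 10:45–13:00, 13:30–15:00, 15:30–16:00.
Isla ∩ Wei: 14:45–17:00.
Isla ∩ Wei ∩ Nikolai: 14:45–15:45.
Isla ∩ Wei ∩ Nikolai ∩ Oren: 14:45–15:00, 15:30–15:45.
Restricted to 09:15–15:15: 14:45–15:00.
Total common minutes: 15.

15 minutes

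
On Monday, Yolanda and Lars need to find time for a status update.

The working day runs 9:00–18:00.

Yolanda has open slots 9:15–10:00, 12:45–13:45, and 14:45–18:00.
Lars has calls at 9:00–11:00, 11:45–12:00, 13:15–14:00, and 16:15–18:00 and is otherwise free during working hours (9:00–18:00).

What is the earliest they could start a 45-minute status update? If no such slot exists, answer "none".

14:45

Lars free within 09:00–18:00: 11:00–11:45, 12:00–13:15, 14:00–16:15.
Yolanda ∩ Lars: 12:45–13:15, 14:45–16:15.
Windows ≥ 45 min: 14:45–16:15.
Earliest such window starts at 14:45.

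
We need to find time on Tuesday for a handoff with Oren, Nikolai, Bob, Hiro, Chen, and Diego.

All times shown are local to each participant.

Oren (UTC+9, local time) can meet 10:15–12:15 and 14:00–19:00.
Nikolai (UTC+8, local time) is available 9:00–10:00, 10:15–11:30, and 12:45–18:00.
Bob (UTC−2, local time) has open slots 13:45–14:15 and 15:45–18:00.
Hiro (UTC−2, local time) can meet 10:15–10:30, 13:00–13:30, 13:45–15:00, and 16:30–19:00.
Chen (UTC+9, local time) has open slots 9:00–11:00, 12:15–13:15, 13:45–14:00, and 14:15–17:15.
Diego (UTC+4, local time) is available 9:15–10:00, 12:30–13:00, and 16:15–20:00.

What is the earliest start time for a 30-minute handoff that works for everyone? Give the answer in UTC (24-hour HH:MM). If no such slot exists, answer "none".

Oren → UTC: 01:15–03:15, 05:00–10:00.
Nikolai → UTC: 01:00–02:00, 02:15–03:30, 04:45–10:00.
Bob → UTC: 15:45–16:15, 17:45–20:00.
Hiro → UTC: 12:15–12:30, 15:00–15:30, 15:45–17:00, 18:30–21:00.
Chen → UTC: 00:00–02:00, 03:15–04:15, 04:45–05:00, 05:15–08:15.
Diego → UTC: 05:15–06:00, 08:30–09:00, 12:15–16:00.
Oren ∩ Nikolai: 01:15–02:00, 02:15–03:15, 05:00–10:00.
Oren ∩ Nikolai ∩ Bob: (none).
Oren ∩ Nikolai ∩ Bob ∩ Hiro: (none).
Oren ∩ Nikolai ∩ Bob ∩ Hiro ∩ Chen: (none).
Oren ∩ Nikolai ∩ Bob ∩ Hiro ∩ Chen ∩ Diego: (none).
Windows ≥ 30 min: (none).

none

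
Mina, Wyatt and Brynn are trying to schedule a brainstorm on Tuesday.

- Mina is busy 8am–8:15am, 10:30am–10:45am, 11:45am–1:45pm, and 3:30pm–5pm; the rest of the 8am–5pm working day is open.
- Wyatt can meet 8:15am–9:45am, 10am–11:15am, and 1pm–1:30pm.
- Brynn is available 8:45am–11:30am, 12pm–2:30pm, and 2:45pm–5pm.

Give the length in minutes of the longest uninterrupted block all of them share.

60 minutes

Mina free within 08:00–17:00: 08:15–10:30, 10:45–11:45, 13:45–15:30.
Mina ∩ Wyatt: 08:15–09:45, 10:00–10:30, 10:45–11:15.
Mina ∩ Wyatt ∩ Brynn: 08:45–09:45, 10:00–10:30, 10:45–11:15.
Common window lengths: 60, 30, 30 min; longest is 60.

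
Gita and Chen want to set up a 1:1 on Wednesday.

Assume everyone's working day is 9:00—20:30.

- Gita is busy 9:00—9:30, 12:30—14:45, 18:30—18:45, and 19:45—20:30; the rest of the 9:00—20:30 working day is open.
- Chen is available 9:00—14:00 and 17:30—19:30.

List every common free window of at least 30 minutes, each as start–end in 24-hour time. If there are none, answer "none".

09:30–12:30, 17:30–18:30, 18:45–19:30

Gita free within 09:00–20:30: 09:30–12:30, 14:45–18:30, 18:45–19:45.
Gita ∩ Chen: 09:30–12:30, 17:30–18:30, 18:45–19:30.
Windows ≥ 30 min: 09:30–12:30, 17:30–18:30, 18:45–19:30.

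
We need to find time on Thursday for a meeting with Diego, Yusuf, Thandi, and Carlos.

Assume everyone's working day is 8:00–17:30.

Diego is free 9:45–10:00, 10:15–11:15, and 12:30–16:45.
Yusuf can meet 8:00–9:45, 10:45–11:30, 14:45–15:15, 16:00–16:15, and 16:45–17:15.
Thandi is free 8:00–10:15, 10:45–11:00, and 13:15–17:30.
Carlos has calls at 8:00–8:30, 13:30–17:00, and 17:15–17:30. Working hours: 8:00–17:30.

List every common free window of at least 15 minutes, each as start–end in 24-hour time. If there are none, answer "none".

Carlos free within 08:00–17:30: 08:30–13:30, 17:00–17:15.
Diego ∩ Yusuf: 10:45–11:15, 14:45–15:15, 16:00–16:15.
Diego ∩ Yusuf ∩ Thandi: 10:45–11:00, 14:45–15:15, 16:00–16:15.
Diego ∩ Yusuf ∩ Thandi ∩ Carlos: 10:45–11:00.
Windows ≥ 15 min: 10:45–11:00.

10:45–11:00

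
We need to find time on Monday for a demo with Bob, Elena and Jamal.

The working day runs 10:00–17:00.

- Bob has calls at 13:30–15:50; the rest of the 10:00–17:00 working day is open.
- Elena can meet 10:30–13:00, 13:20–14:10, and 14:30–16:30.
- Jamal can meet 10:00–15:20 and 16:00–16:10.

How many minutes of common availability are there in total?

Bob free within 10:00–17:00: 10:00–13:30, 15:50–17:00.
Bob ∩ Elena: 10:30–13:00, 13:20–13:30, 15:50–16:30.
Bob ∩ Elena ∩ Jamal: 10:30–13:00, 13:20–13:30, 16:00–16:10.
Total common minutes: 150 + 10 + 10 = 170.

170 minutes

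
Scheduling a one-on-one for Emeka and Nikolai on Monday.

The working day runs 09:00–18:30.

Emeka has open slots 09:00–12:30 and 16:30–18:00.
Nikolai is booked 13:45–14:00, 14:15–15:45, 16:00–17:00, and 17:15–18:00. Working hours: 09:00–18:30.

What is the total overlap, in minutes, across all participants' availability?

225 minutes

Nikolai free within 09:00–18:30: 09:00–13:45, 14:00–14:15, 15:45–16:00, 17:00–17:15, 18:00–18:30.
Emeka ∩ Nikolai: 09:00–12:30, 17:00–17:15.
Total common minutes: 210 + 15 = 225.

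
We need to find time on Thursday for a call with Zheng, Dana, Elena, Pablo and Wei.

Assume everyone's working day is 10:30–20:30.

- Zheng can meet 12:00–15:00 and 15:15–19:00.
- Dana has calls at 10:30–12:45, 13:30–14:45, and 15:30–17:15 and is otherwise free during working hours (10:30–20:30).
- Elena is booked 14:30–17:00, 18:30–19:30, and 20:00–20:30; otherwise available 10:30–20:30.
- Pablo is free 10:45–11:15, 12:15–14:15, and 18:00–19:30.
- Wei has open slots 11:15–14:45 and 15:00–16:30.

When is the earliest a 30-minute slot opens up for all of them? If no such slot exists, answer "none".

Dana free within 10:30–20:30: 12:45–13:30, 14:45–15:30, 17:15–20:30.
Elena free within 10:30–20:30: 10:30–14:30, 17:00–18:30, 19:30–20:00.
Zheng ∩ Dana: 12:45–13:30, 14:45–15:00, 15:15–15:30, 17:15–19:00.
Zheng ∩ Dana ∩ Elena: 12:45–13:30, 17:15–18:30.
Zheng ∩ Dana ∩ Elena ∩ Pablo: 12:45–13:30, 18:00–18:30.
Zheng ∩ Dana ∩ Elena ∩ Pablo ∩ Wei: 12:45–13:30.
Windows ≥ 30 min: 12:45–13:30.
Earliest such window starts at 12:45.

12:45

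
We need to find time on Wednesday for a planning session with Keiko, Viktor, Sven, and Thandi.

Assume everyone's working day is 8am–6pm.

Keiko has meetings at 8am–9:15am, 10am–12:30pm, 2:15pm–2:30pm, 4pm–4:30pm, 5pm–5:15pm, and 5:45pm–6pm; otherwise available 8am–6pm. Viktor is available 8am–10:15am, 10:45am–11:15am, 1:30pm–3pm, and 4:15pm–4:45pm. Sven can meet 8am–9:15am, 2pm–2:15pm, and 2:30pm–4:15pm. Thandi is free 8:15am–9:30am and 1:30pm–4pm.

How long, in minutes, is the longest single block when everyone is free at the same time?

Keiko free within 08:00–18:00: 09:15–10:00, 12:30–14:15, 14:30–16:00, 16:30–17:00, 17:15–17:45.
Keiko ∩ Viktor: 09:15–10:00, 13:30–14:15, 14:30–15:00, 16:30–16:45.
Keiko ∩ Viktor ∩ Sven: 14:00–14:15, 14:30–15:00.
Keiko ∩ Viktor ∩ Sven ∩ Thandi: 14:00–14:15, 14:30–15:00.
Common window lengths: 15, 30 min; longest is 30.

30 minutes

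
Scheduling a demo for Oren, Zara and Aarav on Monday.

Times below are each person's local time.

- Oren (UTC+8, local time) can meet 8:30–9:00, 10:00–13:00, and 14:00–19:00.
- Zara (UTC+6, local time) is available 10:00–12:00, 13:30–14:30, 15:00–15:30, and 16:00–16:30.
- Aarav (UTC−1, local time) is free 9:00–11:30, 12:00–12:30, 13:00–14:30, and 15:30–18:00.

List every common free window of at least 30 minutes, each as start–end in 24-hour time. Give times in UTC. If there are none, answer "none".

Oren → UTC: 00:30–01:00, 02:00–05:00, 06:00–11:00.
Zara → UTC: 04:00–06:00, 07:30–08:30, 09:00–09:30, 10:00–10:30.
Aarav → UTC: 10:00–12:30, 13:00–13:30, 14:00–15:30, 16:30–19:00.
Oren ∩ Zara: 04:00–05:00, 07:30–08:30, 09:00–09:30, 10:00–10:30.
Oren ∩ Zara ∩ Aarav: 10:00–10:30.
Windows ≥ 30 min: 10:00–10:30.

10:00–10:30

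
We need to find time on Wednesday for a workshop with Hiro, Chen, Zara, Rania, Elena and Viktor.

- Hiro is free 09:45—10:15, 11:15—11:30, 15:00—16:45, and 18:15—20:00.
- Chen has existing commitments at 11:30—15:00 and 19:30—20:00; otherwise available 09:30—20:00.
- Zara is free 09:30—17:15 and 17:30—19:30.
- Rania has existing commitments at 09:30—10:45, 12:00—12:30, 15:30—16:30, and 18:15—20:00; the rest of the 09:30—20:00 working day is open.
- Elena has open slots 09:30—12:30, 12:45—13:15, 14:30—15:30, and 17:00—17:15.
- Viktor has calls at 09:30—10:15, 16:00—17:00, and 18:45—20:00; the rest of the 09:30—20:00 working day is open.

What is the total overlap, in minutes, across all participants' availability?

Chen free within 09:30–20:00: 09:30–11:30, 15:00–19:30.
Rania free within 09:30–20:00: 10:45–12:00, 12:30–15:30, 16:30–18:15.
Viktor free within 09:30–20:00: 10:15–16:00, 17:00–18:45.
Hiro ∩ Chen: 09:45–10:15, 11:15–11:30, 15:00–16:45, 18:15–19:30.
Hiro ∩ Chen ∩ Zara: 09:45–10:15, 11:15–11:30, 15:00–16:45, 18:15–19:30.
Hiro ∩ Chen ∩ Zara ∩ Rania: 11:15–11:30, 15:00–15:30, 16:30–16:45.
Hiro ∩ Chen ∩ Zara ∩ Rania ∩ Elena: 11:15–11:30, 15:00–15:30.
Hiro ∩ Chen ∩ Zara ∩ Rania ∩ Elena ∩ Viktor: 11:15–11:30, 15:00–15:30.
Total common minutes: 15 + 30 = 45.

45 minutes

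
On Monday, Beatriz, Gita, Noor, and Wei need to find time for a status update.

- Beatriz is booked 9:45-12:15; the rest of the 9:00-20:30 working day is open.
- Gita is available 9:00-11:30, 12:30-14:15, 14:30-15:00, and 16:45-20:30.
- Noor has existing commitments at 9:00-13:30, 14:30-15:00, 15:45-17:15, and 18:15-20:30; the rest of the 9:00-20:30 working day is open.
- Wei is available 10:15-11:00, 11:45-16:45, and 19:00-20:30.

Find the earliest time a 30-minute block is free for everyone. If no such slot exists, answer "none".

Beatriz free within 09:00–20:30: 09:00–09:45, 12:15–20:30.
Noor free within 09:00–20:30: 13:30–14:30, 15:00–15:45, 17:15–18:15.
Beatriz ∩ Gita: 09:00–09:45, 12:30–14:15, 14:30–15:00, 16:45–20:30.
Beatriz ∩ Gita ∩ Noor: 13:30–14:15, 17:15–18:15.
Beatriz ∩ Gita ∩ Noor ∩ Wei: 13:30–14:15.
Windows ≥ 30 min: 13:30–14:15.
Earliest such window starts at 13:30.

13:30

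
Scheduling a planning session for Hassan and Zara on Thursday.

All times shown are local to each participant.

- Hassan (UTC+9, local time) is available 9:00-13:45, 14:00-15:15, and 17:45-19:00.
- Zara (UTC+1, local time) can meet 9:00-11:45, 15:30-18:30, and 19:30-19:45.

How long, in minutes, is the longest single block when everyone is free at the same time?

Hassan → UTC: 00:00–04:45, 05:00–06:15, 08:45–10:00.
Zara → UTC: 08:00–10:45, 14:30–17:30, 18:30–18:45.
Hassan ∩ Zara: 08:45–10:00.
Single common window of 75 minutes.

75 minutes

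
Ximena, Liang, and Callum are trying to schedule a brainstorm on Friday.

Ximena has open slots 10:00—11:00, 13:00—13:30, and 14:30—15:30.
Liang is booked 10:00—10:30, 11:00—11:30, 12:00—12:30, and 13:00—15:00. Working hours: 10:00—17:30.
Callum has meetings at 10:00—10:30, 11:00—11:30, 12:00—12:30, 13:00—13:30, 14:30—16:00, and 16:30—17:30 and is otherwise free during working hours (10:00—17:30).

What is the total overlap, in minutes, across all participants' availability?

30 minutes

Liang free within 10:00–17:30: 10:30–11:00, 11:30–12:00, 12:30–13:00, 15:00–17:30.
Callum free within 10:00–17:30: 10:30–11:00, 11:30–12:00, 12:30–13:00, 13:30–14:30, 16:00–16:30.
Ximena ∩ Liang: 10:30–11:00, 15:00–15:30.
Ximena ∩ Liang ∩ Callum: 10:30–11:00.
Total common minutes: 30.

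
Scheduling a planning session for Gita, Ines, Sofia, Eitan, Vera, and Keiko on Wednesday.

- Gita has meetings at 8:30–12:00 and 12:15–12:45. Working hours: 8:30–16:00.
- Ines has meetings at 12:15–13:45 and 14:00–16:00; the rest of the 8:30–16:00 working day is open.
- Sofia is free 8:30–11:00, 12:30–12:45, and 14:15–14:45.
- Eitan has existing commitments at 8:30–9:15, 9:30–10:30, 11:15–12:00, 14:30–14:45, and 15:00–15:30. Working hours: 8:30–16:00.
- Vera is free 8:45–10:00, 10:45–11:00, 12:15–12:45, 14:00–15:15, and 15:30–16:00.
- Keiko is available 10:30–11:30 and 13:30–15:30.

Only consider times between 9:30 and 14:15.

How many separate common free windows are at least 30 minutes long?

Gita free within 08:30–16:00: 12:00–12:15, 12:45–16:00.
Ines free within 08:30–16:00: 08:30–12:15, 13:45–14:00.
Eitan free within 08:30–16:00: 09:15–09:30, 10:30–11:15, 12:00–14:30, 14:45–15:00, 15:30–16:00.
Gita ∩ Ines: 12:00–12:15, 13:45–14:00.
Gita ∩ Ines ∩ Sofia: (none).
Gita ∩ Ines ∩ Sofia ∩ Eitan: (none).
Gita ∩ Ines ∩ Sofia ∩ Eitan ∩ Vera: (none).
Gita ∩ Ines ∩ Sofia ∩ Eitan ∩ Vera ∩ Keiko: (none).
Restricted to 09:30–14:15: (none).
Windows ≥ 30 min: (none).
That's 0 windows.

0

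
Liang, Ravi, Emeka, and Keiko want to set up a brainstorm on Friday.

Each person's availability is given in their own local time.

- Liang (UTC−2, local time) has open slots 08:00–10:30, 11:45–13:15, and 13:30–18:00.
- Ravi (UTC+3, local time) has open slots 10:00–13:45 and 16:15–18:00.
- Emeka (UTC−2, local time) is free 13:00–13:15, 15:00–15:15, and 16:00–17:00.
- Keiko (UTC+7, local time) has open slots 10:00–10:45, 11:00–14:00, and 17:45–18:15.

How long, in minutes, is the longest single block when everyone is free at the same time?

Liang → UTC: 10:00–12:30, 13:45–15:15, 15:30–20:00.
Ravi → UTC: 07:00–10:45, 13:15–15:00.
Emeka → UTC: 15:00–15:15, 17:00–17:15, 18:00–19:00.
Keiko → UTC: 03:00–03:45, 04:00–07:00, 10:45–11:15.
Liang ∩ Ravi: 10:00–10:45, 13:45–15:00.
Liang ∩ Ravi ∩ Emeka: (none).
Liang ∩ Ravi ∩ Emeka ∩ Keiko: (none).
No common window.

0 minutes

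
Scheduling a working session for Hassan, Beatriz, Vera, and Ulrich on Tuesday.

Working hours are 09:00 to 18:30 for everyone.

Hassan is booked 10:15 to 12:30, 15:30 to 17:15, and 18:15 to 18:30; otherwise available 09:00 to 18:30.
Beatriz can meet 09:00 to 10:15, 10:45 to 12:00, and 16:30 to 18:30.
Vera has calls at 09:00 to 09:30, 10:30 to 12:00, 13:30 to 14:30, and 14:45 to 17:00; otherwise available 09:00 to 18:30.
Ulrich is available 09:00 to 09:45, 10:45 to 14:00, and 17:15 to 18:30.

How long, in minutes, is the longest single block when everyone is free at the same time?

60 minutes

Hassan free within 09:00–18:30: 09:00–10:15, 12:30–15:30, 17:15–18:15.
Vera free within 09:00–18:30: 09:30–10:30, 12:00–13:30, 14:30–14:45, 17:00–18:30.
Hassan ∩ Beatriz: 09:00–10:15, 17:15–18:15.
Hassan ∩ Beatriz ∩ Vera: 09:30–10:15, 17:15–18:15.
Hassan ∩ Beatriz ∩ Vera ∩ Ulrich: 09:30–09:45, 17:15–18:15.
Common window lengths: 15, 60 min; longest is 60.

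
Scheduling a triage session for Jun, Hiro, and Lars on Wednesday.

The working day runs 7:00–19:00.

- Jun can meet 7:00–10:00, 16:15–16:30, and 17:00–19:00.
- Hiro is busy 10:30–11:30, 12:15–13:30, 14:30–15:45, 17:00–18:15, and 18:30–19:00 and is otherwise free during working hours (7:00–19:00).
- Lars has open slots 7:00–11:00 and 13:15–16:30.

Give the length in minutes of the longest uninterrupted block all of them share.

Hiro free within 07:00–19:00: 07:00–10:30, 11:30–12:15, 13:30–14:30, 15:45–17:00, 18:15–18:30.
Jun ∩ Hiro: 07:00–10:00, 16:15–16:30, 18:15–18:30.
Jun ∩ Hiro ∩ Lars: 07:00–10:00, 16:15–16:30.
Common window lengths: 180, 15 min; longest is 180.

180 minutes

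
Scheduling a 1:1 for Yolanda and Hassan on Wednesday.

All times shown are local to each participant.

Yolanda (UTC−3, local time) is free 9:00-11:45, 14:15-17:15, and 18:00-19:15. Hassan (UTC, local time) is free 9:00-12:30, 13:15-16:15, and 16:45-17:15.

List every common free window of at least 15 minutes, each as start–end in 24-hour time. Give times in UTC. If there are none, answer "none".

12:00–12:30, 13:15–14:45

Yolanda → UTC: 12:00–14:45, 17:15–20:15, 21:00–22:15.
Hassan → UTC: 09:00–12:30, 13:15–16:15, 16:45–17:15.
Yolanda ∩ Hassan: 12:00–12:30, 13:15–14:45.
Windows ≥ 15 min: 12:00–12:30, 13:15–14:45.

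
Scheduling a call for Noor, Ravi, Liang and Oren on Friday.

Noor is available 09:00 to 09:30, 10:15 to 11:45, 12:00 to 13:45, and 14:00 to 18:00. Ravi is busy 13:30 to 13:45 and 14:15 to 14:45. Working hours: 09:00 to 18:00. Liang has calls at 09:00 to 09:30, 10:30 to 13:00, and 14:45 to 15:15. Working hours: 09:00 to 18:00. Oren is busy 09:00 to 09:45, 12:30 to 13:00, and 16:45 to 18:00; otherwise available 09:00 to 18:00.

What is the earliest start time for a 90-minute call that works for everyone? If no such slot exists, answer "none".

Ravi free within 09:00–18:00: 09:00–13:30, 13:45–14:15, 14:45–18:00.
Liang free within 09:00–18:00: 09:30–10:30, 13:00–14:45, 15:15–18:00.
Oren free within 09:00–18:00: 09:45–12:30, 13:00–16:45.
Noor ∩ Ravi: 09:00–09:30, 10:15–11:45, 12:00–13:30, 14:00–14:15, 14:45–18:00.
Noor ∩ Ravi ∩ Liang: 10:15–10:30, 13:00–13:30, 14:00–14:15, 15:15–18:00.
Noor ∩ Ravi ∩ Liang ∩ Oren: 10:15–10:30, 13:00–13:30, 14:00–14:15, 15:15–16:45.
Windows ≥ 90 min: 15:15–16:45.
Earliest such window starts at 15:15.

15:15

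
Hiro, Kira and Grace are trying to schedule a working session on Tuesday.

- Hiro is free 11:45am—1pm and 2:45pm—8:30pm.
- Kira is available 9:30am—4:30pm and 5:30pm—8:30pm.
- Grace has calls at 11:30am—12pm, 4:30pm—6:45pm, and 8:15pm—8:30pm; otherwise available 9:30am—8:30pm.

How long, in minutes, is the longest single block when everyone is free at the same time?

105 minutes

Grace free within 09:30–20:30: 09:30–11:30, 12:00–16:30, 18:45–20:15.
Hiro ∩ Kira: 11:45–13:00, 14:45–16:30, 17:30–20:30.
Hiro ∩ Kira ∩ Grace: 12:00–13:00, 14:45–16:30, 18:45–20:15.
Common window lengths: 60, 105, 90 min; longest is 105.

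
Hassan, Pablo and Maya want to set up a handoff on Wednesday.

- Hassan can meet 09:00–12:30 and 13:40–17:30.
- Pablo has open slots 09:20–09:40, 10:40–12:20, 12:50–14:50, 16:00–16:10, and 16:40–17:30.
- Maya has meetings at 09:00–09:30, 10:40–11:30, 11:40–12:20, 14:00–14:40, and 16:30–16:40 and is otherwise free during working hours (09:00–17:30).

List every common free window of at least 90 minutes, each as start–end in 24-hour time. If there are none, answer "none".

none

Maya free within 09:00–17:30: 09:30–10:40, 11:30–11:40, 12:20–14:00, 14:40–16:30, 16:40–17:30.
Hassan ∩ Pablo: 09:20–09:40, 10:40–12:20, 13:40–14:50, 16:00–16:10, 16:40–17:30.
Hassan ∩ Pablo ∩ Maya: 09:30–09:40, 11:30–11:40, 13:40–14:00, 14:40–14:50, 16:00–16:10, 16:40–17:30.
Windows ≥ 90 min: (none).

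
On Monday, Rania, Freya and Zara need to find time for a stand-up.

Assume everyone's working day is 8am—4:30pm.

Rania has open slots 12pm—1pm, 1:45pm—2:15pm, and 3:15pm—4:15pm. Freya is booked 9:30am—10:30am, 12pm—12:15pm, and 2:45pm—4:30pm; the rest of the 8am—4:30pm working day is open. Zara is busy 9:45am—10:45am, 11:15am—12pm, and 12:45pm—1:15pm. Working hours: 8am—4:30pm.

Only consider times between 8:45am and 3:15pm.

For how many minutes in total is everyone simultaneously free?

Freya free within 08:00–16:30: 08:00–09:30, 10:30–12:00, 12:15–14:45.
Zara free within 08:00–16:30: 08:00–09:45, 10:45–11:15, 12:00–12:45, 13:15–16:30.
Rania ∩ Freya: 12:15–13:00, 13:45–14:15.
Rania ∩ Freya ∩ Zara: 12:15–12:45, 13:45–14:15.
Restricted to 08:45–15:15: 12:15–12:45, 13:45–14:15.
Total common minutes: 30 + 30 = 60.

60 minutes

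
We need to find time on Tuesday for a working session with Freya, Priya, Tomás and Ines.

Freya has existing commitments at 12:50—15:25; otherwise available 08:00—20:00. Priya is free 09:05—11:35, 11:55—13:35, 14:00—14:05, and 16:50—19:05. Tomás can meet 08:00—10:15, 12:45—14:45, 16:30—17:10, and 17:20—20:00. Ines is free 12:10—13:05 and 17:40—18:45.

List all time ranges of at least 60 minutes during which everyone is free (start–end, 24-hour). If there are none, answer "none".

Freya free within 08:00–20:00: 08:00–12:50, 15:25–20:00.
Freya ∩ Priya: 09:05–11:35, 11:55–12:50, 16:50–19:05.
Freya ∩ Priya ∩ Tomás: 09:05–10:15, 12:45–12:50, 16:50–17:10, 17:20–19:05.
Freya ∩ Priya ∩ Tomás ∩ Ines: 12:45–12:50, 17:40–18:45.
Windows ≥ 60 min: 17:40–18:45.

17:40–18:45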